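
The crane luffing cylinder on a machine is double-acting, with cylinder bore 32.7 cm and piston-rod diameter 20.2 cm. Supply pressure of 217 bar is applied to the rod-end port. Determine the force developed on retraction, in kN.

F ≈ 1130 kN

Rod-side annular area A_ann = π/4 × (32.7² − 20.2²) = 519.3 cm^2
On retraction the pressure acts on the annular area (bore minus rod).
F = P × A_ann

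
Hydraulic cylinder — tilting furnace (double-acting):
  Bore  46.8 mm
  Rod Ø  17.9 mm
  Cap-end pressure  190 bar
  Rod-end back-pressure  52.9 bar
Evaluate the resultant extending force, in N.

F ≈ 24900 N

Cap-side area A_cap = π/4 × (46.8 mm)² = 1720 mm^2
Rod-side annular area A_ann = π/4 × (46.8² − 17.9²) = 1469 mm^2
Net thrust = P_cap·A_cap − P_rod·A_ann = 32680 N − 7769 N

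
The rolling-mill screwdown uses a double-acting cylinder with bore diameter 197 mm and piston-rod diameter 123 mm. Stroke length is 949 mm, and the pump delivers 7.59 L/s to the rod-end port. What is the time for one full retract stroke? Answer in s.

t ≈ 2.33 s

Rod-side annular area A_ann = π/4 × (197² − 123²) = 18600 mm^2
Swept volume V = A × L; t = V / Q = A·L / Q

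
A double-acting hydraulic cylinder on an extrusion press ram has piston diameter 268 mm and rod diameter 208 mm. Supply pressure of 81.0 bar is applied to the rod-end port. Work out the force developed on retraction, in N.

F ≈ 1.82e5 N

Rod-side annular area A_ann = π/4 × (268² − 208²) = 22430 mm^2
On retraction the pressure acts on the annular area (bore minus rod).
F = P × A_ann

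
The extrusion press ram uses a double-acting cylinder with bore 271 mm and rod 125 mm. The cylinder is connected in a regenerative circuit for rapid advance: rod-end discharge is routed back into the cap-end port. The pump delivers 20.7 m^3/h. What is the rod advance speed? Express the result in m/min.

In regeneration the rod-end outflow joins the pump flow into the cap end, so the net volume the pump must supply per unit advance equals the rod cross-section area.
Rod cross-section A_rod = π/4 × (125 mm)² = 12270 mm^2
v = Q_pump / A_rod

v ≈ 28.1 m/min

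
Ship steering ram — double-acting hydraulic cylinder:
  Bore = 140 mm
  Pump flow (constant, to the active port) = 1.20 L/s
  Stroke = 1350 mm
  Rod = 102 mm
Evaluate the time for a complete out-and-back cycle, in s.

Cap-side area A_cap = π/4 × (140 mm)² = 15390 mm^2
Rod-side annular area A_ann = π/4 × (140² − 102²) = 7223 mm^2
t_ext = A_cap·L/Q = 17.32 s
t_ret = A_ann·L/Q = 8.125 s
t_cycle = t_ext + t_ret

t ≈ 25.4 s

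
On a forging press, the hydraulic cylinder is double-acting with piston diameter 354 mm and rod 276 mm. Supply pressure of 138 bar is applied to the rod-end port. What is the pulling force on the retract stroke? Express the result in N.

F ≈ 5.33e5 N

Rod-side annular area A_ann = π/4 × (354² − 276²) = 38590 mm^2
On retraction the pressure acts on the annular area (bore minus rod).
F = P × A_ann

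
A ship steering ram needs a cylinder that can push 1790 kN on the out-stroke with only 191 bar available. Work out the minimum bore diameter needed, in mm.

D ≈ 345 mm

Extension force acts on the full piston face: F = P × (π/4)D².
D = √(4F / (πP)) = √(4 × 1790 kN / (π × 191 bar))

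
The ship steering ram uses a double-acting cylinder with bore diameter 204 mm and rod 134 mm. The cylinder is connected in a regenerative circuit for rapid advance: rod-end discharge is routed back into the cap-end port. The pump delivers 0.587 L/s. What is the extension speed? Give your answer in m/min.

v ≈ 2.50 m/min

In regeneration the rod-end outflow joins the pump flow into the cap end, so the net volume the pump must supply per unit advance equals the rod cross-section area.
Rod cross-section A_rod = π/4 × (134 mm)² = 14100 mm^2
v = Q_pump / A_rod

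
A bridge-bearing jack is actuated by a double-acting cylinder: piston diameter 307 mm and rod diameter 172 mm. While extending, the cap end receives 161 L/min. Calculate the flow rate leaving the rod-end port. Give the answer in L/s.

Q_out ≈ 1.84 L/s

Cap-side area A_cap = π/4 × (307 mm)² = 74020 mm^2
Rod-side annular area A_ann = π/4 × (307² − 172²) = 50790 mm^2
Piston speed v = Q_in/A_cap; rod-end outflow Q_out = v × A_ann = Q_in × A_ann/A_cap.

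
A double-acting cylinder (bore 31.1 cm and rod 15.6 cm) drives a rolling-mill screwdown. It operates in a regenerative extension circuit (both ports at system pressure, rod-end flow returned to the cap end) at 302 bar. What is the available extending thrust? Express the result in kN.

F ≈ 577 kN

With equal pressure on both faces, forces on the annular region cancel; the net push is pressure × rod cross-section.
Rod cross-section A_rod = π/4 × (15.6 cm)² = 191.1 cm^2
F = P × A_rod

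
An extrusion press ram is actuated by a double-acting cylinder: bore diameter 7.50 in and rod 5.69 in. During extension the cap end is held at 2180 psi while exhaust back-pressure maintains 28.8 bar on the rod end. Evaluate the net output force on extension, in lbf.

F ≈ 88500 lbf

Cap-side area A_cap = π/4 × (7.50 in)² = 44.18 in^2
Rod-side annular area A_ann = π/4 × (7.50² − 5.69²) = 18.75 in^2
Net thrust = P_cap·A_cap − P_rod·A_ann = 96310 lbf − 7832 lbf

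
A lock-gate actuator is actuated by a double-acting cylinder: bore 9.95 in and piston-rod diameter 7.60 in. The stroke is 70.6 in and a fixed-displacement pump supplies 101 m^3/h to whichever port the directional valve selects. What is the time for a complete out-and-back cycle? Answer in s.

Cap-side area A_cap = π/4 × (9.95 in)² = 77.76 in^2
Rod-side annular area A_ann = π/4 × (9.95² − 7.60²) = 32.39 in^2
t_ext = A_cap·L/Q = 3.206 s
t_ret = A_ann·L/Q = 1.336 s
t_cycle = t_ext + t_ret

t ≈ 4.54 s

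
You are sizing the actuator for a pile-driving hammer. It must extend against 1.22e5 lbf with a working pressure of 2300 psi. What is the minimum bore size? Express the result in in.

D ≈ 8.22 in

Extension force acts on the full piston face: F = P × (π/4)D².
D = √(4F / (πP)) = √(4 × 1.22e5 lbf / (π × 2300 psi))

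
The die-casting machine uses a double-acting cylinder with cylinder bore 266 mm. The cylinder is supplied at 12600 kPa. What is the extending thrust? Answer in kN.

Cap-side area A_cap = π/4 × (266 mm)² = 55570 mm^2
F = P × A_cap = 12600 kPa × A_cap

F ≈ 700 kN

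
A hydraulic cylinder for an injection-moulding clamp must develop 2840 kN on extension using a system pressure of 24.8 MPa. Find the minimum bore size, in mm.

D ≈ 382 mm

Extension force acts on the full piston face: F = P × (π/4)D².
D = √(4F / (πP)) = √(4 × 2840 kN / (π × 24.8 MPa))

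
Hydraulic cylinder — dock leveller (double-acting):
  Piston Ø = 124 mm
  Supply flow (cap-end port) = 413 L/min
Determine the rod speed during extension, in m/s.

v ≈ 0.570 m/s

Cap-side area A_cap = π/4 × (124 mm)² = 12080 mm^2
v = Q / A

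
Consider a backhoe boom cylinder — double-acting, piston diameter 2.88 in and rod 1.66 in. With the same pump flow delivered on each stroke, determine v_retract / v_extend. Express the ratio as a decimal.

v_ret/v_ext ≈ 1.50

Cap-side area A_cap = π/4 × (2.88 in)² = 6.514 in^2
Rod-side annular area A_ann = π/4 × (2.88² − 1.66²) = 4.350 in^2
For equal Q, v ∝ 1/A, so v_ret/v_ext = A_cap/A_ann.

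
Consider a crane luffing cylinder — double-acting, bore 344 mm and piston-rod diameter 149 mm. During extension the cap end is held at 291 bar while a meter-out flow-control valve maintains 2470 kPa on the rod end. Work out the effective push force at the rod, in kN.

Cap-side area A_cap = π/4 × (344 mm)² = 92940 mm^2
Rod-side annular area A_ann = π/4 × (344² − 149²) = 75500 mm^2
Net thrust = P_cap·A_cap − P_rod·A_ann = 2705 kN − 186.5 kN

F ≈ 2520 kN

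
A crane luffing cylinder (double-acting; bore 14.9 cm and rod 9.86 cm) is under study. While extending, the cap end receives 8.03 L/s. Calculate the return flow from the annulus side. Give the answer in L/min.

Q_out ≈ 271 L/min

Cap-side area A_cap = π/4 × (14.9 cm)² = 174.4 cm^2
Rod-side annular area A_ann = π/4 × (14.9² − 9.86²) = 98.01 cm^2
Piston speed v = Q_in/A_cap; rod-end outflow Q_out = v × A_ann = Q_in × A_ann/A_cap.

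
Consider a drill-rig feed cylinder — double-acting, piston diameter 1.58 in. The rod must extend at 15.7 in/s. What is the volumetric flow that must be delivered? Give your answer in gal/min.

Q ≈ 8.00 gal/min

Cap-side area A_cap = π/4 × (1.58 in)² = 1.961 in^2
Q = A × v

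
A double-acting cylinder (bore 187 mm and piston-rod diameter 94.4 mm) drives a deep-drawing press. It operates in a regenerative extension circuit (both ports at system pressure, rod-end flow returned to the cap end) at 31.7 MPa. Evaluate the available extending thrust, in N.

F ≈ 2.22e5 N

With equal pressure on both faces, forces on the annular region cancel; the net push is pressure × rod cross-section.
Rod cross-section A_rod = π/4 × (94.4 mm)² = 6999 mm^2
F = P × A_rod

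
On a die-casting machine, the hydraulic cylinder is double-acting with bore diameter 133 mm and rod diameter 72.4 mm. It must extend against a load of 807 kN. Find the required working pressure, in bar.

Cap-side area A_cap = π/4 × (133 mm)² = 13890 mm^2
P = F / A = 807 kN / A

P ≈ 581 bar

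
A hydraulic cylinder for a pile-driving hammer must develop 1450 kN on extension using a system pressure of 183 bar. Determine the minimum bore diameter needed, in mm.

Extension force acts on the full piston face: F = P × (π/4)D².
D = √(4F / (πP)) = √(4 × 1450 kN / (π × 183 bar))

D ≈ 318 mm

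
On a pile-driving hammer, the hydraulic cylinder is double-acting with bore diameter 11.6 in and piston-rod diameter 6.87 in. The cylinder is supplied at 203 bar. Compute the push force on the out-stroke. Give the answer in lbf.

F ≈ 3.11e5 lbf

Cap-side area A_cap = π/4 × (11.6 in)² = 105.7 in^2
F = P × A_cap = 203 bar × A_cap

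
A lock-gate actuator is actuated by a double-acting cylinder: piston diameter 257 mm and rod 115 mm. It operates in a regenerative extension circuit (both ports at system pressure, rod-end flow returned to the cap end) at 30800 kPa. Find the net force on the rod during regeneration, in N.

F ≈ 3.20e5 N

With equal pressure on both faces, forces on the annular region cancel; the net push is pressure × rod cross-section.
Rod cross-section A_rod = π/4 × (115 mm)² = 10390 mm^2
F = P × A_rod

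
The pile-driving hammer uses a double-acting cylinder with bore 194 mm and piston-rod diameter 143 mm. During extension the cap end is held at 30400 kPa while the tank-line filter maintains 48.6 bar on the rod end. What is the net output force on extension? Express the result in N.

F ≈ 8.33e5 N

Cap-side area A_cap = π/4 × (194 mm)² = 29560 mm^2
Rod-side annular area A_ann = π/4 × (194² − 143²) = 13500 mm^2
Net thrust = P_cap·A_cap − P_rod·A_ann = 8.986e5 N − 65600 N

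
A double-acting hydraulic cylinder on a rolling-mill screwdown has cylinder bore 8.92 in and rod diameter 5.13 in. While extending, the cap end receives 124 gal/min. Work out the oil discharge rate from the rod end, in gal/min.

Q_out ≈ 83.0 gal/min

Cap-side area A_cap = π/4 × (8.92 in)² = 62.49 in^2
Rod-side annular area A_ann = π/4 × (8.92² − 5.13²) = 41.82 in^2
Piston speed v = Q_in/A_cap; rod-end outflow Q_out = v × A_ann = Q_in × A_ann/A_cap.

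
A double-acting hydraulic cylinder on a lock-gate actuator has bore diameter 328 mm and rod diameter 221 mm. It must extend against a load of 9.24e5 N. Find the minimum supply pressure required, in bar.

P ≈ 109 bar

Cap-side area A_cap = π/4 × (328 mm)² = 84500 mm^2
P = F / A = 9.24e5 N / A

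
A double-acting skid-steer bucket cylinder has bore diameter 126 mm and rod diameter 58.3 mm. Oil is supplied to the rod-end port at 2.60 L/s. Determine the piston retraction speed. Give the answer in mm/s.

Rod-side annular area A_ann = π/4 × (126² − 58.3²) = 9799 mm^2
Flow into the rod-end port fills the annular volume.
v = Q / A

v ≈ 265 mm/s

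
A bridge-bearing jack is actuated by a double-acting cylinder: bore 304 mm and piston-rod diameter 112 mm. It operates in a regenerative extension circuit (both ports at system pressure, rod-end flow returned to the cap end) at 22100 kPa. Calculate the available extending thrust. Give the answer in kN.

With equal pressure on both faces, forces on the annular region cancel; the net push is pressure × rod cross-section.
Rod cross-section A_rod = π/4 × (112 mm)² = 9852 mm^2
F = P × A_rod

F ≈ 218 kN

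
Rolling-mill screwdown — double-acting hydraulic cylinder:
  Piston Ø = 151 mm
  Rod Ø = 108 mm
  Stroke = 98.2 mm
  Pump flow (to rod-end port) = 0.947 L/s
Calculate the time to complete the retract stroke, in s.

t ≈ 0.907 s

Rod-side annular area A_ann = π/4 × (151² − 108²) = 8747 mm^2
Swept volume V = A × L; t = V / Q = A·L / Q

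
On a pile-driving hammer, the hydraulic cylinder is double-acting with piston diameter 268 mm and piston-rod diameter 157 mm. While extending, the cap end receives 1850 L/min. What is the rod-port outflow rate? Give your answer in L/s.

Q_out ≈ 20.3 L/s

Cap-side area A_cap = π/4 × (268 mm)² = 56410 mm^2
Rod-side annular area A_ann = π/4 × (268² − 157²) = 37050 mm^2
Piston speed v = Q_in/A_cap; rod-end outflow Q_out = v × A_ann = Q_in × A_ann/A_cap.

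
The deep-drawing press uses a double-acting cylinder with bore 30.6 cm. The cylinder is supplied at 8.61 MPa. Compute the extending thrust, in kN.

F ≈ 633 kN

Cap-side area A_cap = π/4 × (30.6 cm)² = 735.4 cm^2
F = P × A_cap = 8.61 MPa × A_cap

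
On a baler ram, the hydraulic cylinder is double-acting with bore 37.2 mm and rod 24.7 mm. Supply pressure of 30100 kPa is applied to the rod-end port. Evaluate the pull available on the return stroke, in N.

F ≈ 18300 N

Rod-side annular area A_ann = π/4 × (37.2² − 24.7²) = 607.7 mm^2
On retraction the pressure acts on the annular area (bore minus rod).
F = P × A_ann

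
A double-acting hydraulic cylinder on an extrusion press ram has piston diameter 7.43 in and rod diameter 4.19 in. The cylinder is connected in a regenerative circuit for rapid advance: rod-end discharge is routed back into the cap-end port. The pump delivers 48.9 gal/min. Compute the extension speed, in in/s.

v ≈ 13.7 in/s

In regeneration the rod-end outflow joins the pump flow into the cap end, so the net volume the pump must supply per unit advance equals the rod cross-section area.
Rod cross-section A_rod = π/4 × (4.19 in)² = 13.79 in^2
v = Q_pump / A_rod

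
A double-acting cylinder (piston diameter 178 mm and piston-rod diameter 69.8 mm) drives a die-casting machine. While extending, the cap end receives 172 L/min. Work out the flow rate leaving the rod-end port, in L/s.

Cap-side area A_cap = π/4 × (178 mm)² = 24880 mm^2
Rod-side annular area A_ann = π/4 × (178² − 69.8²) = 21060 mm^2
Piston speed v = Q_in/A_cap; rod-end outflow Q_out = v × A_ann = Q_in × A_ann/A_cap.

Q_out ≈ 2.43 L/s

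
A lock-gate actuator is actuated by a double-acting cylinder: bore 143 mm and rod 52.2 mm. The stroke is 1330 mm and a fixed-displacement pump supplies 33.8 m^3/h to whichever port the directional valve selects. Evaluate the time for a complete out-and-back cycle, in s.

Cap-side area A_cap = π/4 × (143 mm)² = 16060 mm^2
Rod-side annular area A_ann = π/4 × (143² − 52.2²) = 13920 mm^2
t_ext = A_cap·L/Q = 2.275 s
t_ret = A_ann·L/Q = 1.972 s
t_cycle = t_ext + t_ret

t ≈ 4.25 s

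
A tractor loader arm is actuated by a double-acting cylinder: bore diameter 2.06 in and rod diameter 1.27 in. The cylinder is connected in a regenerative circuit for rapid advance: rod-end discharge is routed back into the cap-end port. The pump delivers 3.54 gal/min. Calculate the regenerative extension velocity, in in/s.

v ≈ 10.8 in/s

In regeneration the rod-end outflow joins the pump flow into the cap end, so the net volume the pump must supply per unit advance equals the rod cross-section area.
Rod cross-section A_rod = π/4 × (1.27 in)² = 1.267 in^2
v = Q_pump / A_rod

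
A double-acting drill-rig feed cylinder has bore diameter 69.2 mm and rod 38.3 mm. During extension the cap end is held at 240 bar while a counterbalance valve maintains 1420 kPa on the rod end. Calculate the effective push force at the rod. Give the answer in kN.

Cap-side area A_cap = π/4 × (69.2 mm)² = 3761 mm^2
Rod-side annular area A_ann = π/4 × (69.2² − 38.3²) = 2609 mm^2
Net thrust = P_cap·A_cap − P_rod·A_ann = 90.26 kN − 3.705 kN

F ≈ 86.6 kN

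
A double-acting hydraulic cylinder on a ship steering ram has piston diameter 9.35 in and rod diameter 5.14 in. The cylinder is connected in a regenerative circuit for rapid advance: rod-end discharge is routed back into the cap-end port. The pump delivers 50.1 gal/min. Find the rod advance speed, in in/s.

v ≈ 9.30 in/s

In regeneration the rod-end outflow joins the pump flow into the cap end, so the net volume the pump must supply per unit advance equals the rod cross-section area.
Rod cross-section A_rod = π/4 × (5.14 in)² = 20.75 in^2
v = Q_pump / A_rod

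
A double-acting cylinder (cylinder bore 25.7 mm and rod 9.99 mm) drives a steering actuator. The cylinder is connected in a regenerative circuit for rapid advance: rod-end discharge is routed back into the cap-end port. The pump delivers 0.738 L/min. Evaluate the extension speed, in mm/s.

v ≈ 157 mm/s

In regeneration the rod-end outflow joins the pump flow into the cap end, so the net volume the pump must supply per unit advance equals the rod cross-section area.
Rod cross-section A_rod = π/4 × (9.99 mm)² = 78.38 mm^2
v = Q_pump / A_rod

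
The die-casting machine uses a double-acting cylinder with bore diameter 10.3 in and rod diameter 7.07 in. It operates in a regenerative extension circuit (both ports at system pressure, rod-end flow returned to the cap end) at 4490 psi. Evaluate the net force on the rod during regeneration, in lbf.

With equal pressure on both faces, forces on the annular region cancel; the net push is pressure × rod cross-section.
Rod cross-section A_rod = π/4 × (7.07 in)² = 39.26 in^2
F = P × A_rod

F ≈ 1.76e5 lbf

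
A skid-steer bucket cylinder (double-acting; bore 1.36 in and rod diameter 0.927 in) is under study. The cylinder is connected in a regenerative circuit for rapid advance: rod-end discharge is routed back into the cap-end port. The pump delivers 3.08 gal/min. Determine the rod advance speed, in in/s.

v ≈ 17.6 in/s

In regeneration the rod-end outflow joins the pump flow into the cap end, so the net volume the pump must supply per unit advance equals the rod cross-section area.
Rod cross-section A_rod = π/4 × (0.927 in)² = 0.6749 in^2
v = Q_pump / A_rod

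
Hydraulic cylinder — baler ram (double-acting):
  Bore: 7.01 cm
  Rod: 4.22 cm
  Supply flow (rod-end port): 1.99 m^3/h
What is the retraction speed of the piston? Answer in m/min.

v ≈ 13.5 m/min

Rod-side annular area A_ann = π/4 × (7.01² − 4.22²) = 24.61 cm^2
Flow into the rod-end port fills the annular volume.
v = Q / A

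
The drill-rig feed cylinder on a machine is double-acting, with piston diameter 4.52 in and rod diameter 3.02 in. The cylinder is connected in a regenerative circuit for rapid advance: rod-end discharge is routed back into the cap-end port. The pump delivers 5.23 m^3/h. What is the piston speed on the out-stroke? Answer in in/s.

v ≈ 12.4 in/s

In regeneration the rod-end outflow joins the pump flow into the cap end, so the net volume the pump must supply per unit advance equals the rod cross-section area.
Rod cross-section A_rod = π/4 × (3.02 in)² = 7.163 in^2
v = Q_pump / A_rod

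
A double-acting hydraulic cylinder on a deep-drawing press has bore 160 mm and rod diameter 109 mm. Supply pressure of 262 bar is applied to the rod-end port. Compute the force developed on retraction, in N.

F ≈ 2.82e5 N

Rod-side annular area A_ann = π/4 × (160² − 109²) = 10770 mm^2
On retraction the pressure acts on the annular area (bore minus rod).
F = P × A_ann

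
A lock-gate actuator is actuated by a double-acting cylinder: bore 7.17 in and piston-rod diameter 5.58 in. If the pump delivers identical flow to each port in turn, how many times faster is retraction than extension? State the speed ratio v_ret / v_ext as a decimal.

v_ret/v_ext ≈ 2.54

Cap-side area A_cap = π/4 × (7.17 in)² = 40.38 in^2
Rod-side annular area A_ann = π/4 × (7.17² − 5.58²) = 15.92 in^2
For equal Q, v ∝ 1/A, so v_ret/v_ext = A_cap/A_ann.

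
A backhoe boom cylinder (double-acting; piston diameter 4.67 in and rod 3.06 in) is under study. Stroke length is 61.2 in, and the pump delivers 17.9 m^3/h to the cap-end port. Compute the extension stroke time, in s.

Cap-side area A_cap = π/4 × (4.67 in)² = 17.13 in^2
Swept volume V = A × L; t = V / Q = A·L / Q

t ≈ 3.45 s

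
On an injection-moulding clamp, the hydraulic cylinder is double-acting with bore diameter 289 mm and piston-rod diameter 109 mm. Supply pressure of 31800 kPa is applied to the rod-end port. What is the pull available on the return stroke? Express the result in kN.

F ≈ 1790 kN

Rod-side annular area A_ann = π/4 × (289² − 109²) = 56270 mm^2
On retraction the pressure acts on the annular area (bore minus rod).
F = P × A_ann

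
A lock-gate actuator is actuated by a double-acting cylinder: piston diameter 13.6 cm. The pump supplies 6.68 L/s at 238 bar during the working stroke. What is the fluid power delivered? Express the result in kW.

W ≈ 159 kW

Hydraulic power = P × Q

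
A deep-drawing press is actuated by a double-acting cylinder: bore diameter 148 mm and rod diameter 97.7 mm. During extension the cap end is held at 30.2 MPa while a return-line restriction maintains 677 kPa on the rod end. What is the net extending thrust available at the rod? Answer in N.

F ≈ 5.13e5 N

Cap-side area A_cap = π/4 × (148 mm)² = 17200 mm^2
Rod-side annular area A_ann = π/4 × (148² − 97.7²) = 9707 mm^2
Net thrust = P_cap·A_cap − P_rod·A_ann = 5.195e5 N − 6571 N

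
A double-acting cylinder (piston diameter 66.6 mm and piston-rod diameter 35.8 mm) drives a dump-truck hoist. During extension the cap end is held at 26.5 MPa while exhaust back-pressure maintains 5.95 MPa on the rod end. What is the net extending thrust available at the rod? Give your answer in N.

F ≈ 77600 N

Cap-side area A_cap = π/4 × (66.6 mm)² = 3484 mm^2
Rod-side annular area A_ann = π/4 × (66.6² − 35.8²) = 2477 mm^2
Net thrust = P_cap·A_cap − P_rod·A_ann = 92320 N − 14740 N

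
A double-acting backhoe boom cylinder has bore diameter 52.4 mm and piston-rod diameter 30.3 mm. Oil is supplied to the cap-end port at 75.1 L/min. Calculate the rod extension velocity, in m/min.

Cap-side area A_cap = π/4 × (52.4 mm)² = 2157 mm^2
v = Q / A

v ≈ 34.8 m/min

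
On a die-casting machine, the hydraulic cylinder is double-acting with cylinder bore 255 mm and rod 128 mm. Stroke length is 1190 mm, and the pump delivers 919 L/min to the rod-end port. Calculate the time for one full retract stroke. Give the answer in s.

t ≈ 2.97 s

Rod-side annular area A_ann = π/4 × (255² − 128²) = 38200 mm^2
Swept volume V = A × L; t = V / Q = A·L / Q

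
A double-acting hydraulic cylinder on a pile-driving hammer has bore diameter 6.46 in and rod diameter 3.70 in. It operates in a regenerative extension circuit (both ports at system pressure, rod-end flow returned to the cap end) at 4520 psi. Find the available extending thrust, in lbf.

With equal pressure on both faces, forces on the annular region cancel; the net push is pressure × rod cross-section.
Rod cross-section A_rod = π/4 × (3.70 in)² = 10.75 in^2
F = P × A_rod

F ≈ 48600 lbf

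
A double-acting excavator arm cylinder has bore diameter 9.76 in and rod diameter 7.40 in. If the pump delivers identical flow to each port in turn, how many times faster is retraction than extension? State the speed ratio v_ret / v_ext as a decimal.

v_ret/v_ext ≈ 2.35

Cap-side area A_cap = π/4 × (9.76 in)² = 74.82 in^2
Rod-side annular area A_ann = π/4 × (9.76² − 7.40²) = 31.81 in^2
For equal Q, v ∝ 1/A, so v_ret/v_ext = A_cap/A_ann.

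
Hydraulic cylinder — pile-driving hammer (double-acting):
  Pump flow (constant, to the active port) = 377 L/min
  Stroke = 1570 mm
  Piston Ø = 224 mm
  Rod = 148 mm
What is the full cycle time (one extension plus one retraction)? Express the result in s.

t ≈ 15.4 s

Cap-side area A_cap = π/4 × (224 mm)² = 39410 mm^2
Rod-side annular area A_ann = π/4 × (224² − 148²) = 22200 mm^2
t_ext = A_cap·L/Q = 9.847 s
t_ret = A_ann·L/Q = 5.548 s
t_cycle = t_ext + t_ret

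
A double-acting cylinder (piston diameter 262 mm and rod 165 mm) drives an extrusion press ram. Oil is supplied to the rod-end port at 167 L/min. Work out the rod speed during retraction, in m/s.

v ≈ 0.0856 m/s

Rod-side annular area A_ann = π/4 × (262² − 165²) = 32530 mm^2
Flow into the rod-end port fills the annular volume.
v = Q / A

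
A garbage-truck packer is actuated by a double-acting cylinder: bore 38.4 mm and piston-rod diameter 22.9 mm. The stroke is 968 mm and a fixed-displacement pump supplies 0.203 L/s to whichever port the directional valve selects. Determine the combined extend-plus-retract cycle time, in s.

t ≈ 9.08 s

Cap-side area A_cap = π/4 × (38.4 mm)² = 1158 mm^2
Rod-side annular area A_ann = π/4 × (38.4² − 22.9²) = 746.2 mm^2
t_ext = A_cap·L/Q = 5.522 s
t_ret = A_ann·L/Q = 3.558 s
t_cycle = t_ext + t_ret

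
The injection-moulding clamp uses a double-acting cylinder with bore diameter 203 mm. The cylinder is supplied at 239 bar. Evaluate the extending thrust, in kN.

Cap-side area A_cap = π/4 × (203 mm)² = 32370 mm^2
F = P × A_cap = 239 bar × A_cap

F ≈ 774 kN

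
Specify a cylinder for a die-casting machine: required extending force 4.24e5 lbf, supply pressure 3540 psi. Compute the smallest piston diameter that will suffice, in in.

Extension force acts on the full piston face: F = P × (π/4)D².
D = √(4F / (πP)) = √(4 × 4.24e5 lbf / (π × 3540 psi))

D ≈ 12.3 in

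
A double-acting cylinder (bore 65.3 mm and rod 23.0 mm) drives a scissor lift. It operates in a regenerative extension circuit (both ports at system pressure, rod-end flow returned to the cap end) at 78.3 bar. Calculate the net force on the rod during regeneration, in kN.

F ≈ 3.25 kN

With equal pressure on both faces, forces on the annular region cancel; the net push is pressure × rod cross-section.
Rod cross-section A_rod = π/4 × (23.0 mm)² = 415.5 mm^2
F = P × A_rod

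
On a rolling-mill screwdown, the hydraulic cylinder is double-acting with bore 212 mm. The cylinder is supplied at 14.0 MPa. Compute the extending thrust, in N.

Cap-side area A_cap = π/4 × (212 mm)² = 35300 mm^2
F = P × A_cap = 14.0 MPa × A_cap

F ≈ 4.94e5 N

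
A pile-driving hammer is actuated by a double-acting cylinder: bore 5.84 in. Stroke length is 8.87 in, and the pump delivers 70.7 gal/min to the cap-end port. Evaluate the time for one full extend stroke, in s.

Cap-side area A_cap = π/4 × (5.84 in)² = 26.79 in^2
Swept volume V = A × L; t = V / Q = A·L / Q

t ≈ 0.873 s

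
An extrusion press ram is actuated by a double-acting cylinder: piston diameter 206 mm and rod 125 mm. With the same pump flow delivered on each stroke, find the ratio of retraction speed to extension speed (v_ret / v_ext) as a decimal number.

v_ret/v_ext ≈ 1.58

Cap-side area A_cap = π/4 × (206 mm)² = 33330 mm^2
Rod-side annular area A_ann = π/4 × (206² − 125²) = 21060 mm^2
For equal Q, v ∝ 1/A, so v_ret/v_ext = A_cap/A_ann.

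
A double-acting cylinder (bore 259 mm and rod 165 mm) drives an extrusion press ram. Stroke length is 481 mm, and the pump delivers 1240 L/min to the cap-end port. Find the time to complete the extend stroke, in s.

t ≈ 1.23 s

Cap-side area A_cap = π/4 × (259 mm)² = 52690 mm^2
Swept volume V = A × L; t = V / Q = A·L / Q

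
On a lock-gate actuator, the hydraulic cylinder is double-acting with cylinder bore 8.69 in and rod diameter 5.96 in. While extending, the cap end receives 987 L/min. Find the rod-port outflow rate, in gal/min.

Cap-side area A_cap = π/4 × (8.69 in)² = 59.31 in^2
Rod-side annular area A_ann = π/4 × (8.69² − 5.96²) = 31.41 in^2
Piston speed v = Q_in/A_cap; rod-end outflow Q_out = v × A_ann = Q_in × A_ann/A_cap.

Q_out ≈ 138 gal/min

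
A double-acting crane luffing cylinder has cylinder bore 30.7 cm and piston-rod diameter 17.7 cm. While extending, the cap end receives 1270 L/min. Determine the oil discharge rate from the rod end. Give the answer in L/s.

Cap-side area A_cap = π/4 × (30.7 cm)² = 740.2 cm^2
Rod-side annular area A_ann = π/4 × (30.7² − 17.7²) = 494.2 cm^2
Piston speed v = Q_in/A_cap; rod-end outflow Q_out = v × A_ann = Q_in × A_ann/A_cap.

Q_out ≈ 14.1 L/s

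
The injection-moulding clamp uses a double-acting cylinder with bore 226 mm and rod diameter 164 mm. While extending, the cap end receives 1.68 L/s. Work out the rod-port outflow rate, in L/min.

Cap-side area A_cap = π/4 × (226 mm)² = 40110 mm^2
Rod-side annular area A_ann = π/4 × (226² − 164²) = 18990 mm^2
Piston speed v = Q_in/A_cap; rod-end outflow Q_out = v × A_ann = Q_in × A_ann/A_cap.

Q_out ≈ 47.7 L/min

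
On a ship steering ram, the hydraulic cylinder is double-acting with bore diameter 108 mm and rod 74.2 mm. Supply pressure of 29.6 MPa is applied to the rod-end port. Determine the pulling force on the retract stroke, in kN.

Rod-side annular area A_ann = π/4 × (108² − 74.2²) = 4837 mm^2
On retraction the pressure acts on the annular area (bore minus rod).
F = P × A_ann

F ≈ 143 kN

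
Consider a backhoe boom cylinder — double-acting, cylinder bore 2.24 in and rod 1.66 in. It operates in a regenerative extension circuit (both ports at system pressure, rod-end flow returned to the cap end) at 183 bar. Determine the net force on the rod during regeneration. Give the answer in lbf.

With equal pressure on both faces, forces on the annular region cancel; the net push is pressure × rod cross-section.
Rod cross-section A_rod = π/4 × (1.66 in)² = 2.164 in^2
F = P × A_rod

F ≈ 5740 lbf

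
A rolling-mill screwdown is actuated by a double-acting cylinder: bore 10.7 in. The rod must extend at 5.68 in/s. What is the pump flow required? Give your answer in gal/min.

Cap-side area A_cap = π/4 × (10.7 in)² = 89.92 in^2
Q = A × v

Q ≈ 133 gal/min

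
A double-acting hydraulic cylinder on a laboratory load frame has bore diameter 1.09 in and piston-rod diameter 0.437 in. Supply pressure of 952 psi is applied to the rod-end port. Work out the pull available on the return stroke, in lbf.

Rod-side annular area A_ann = π/4 × (1.09² − 0.437²) = 0.7831 in^2
On retraction the pressure acts on the annular area (bore minus rod).
F = P × A_ann

F ≈ 746 lbf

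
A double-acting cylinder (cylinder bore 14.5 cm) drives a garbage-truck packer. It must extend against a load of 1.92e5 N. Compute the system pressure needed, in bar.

Cap-side area A_cap = π/4 × (14.5 cm)² = 165.1 cm^2
P = F / A = 1.92e5 N / A

P ≈ 116 bar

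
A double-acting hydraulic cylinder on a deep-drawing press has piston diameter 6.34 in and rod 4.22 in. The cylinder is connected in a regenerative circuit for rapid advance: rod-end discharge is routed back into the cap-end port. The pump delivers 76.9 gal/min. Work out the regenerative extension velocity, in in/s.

In regeneration the rod-end outflow joins the pump flow into the cap end, so the net volume the pump must supply per unit advance equals the rod cross-section area.
Rod cross-section A_rod = π/4 × (4.22 in)² = 13.99 in^2
v = Q_pump / A_rod

v ≈ 21.2 in/s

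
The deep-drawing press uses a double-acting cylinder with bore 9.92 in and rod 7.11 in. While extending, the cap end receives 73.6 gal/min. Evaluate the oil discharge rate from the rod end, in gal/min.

Cap-side area A_cap = π/4 × (9.92 in)² = 77.29 in^2
Rod-side annular area A_ann = π/4 × (9.92² − 7.11²) = 37.58 in^2
Piston speed v = Q_in/A_cap; rod-end outflow Q_out = v × A_ann = Q_in × A_ann/A_cap.

Q_out ≈ 35.8 gal/min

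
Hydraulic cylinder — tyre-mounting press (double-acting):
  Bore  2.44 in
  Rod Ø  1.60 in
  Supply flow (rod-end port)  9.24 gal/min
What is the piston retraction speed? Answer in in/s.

Rod-side annular area A_ann = π/4 × (2.44² − 1.60²) = 2.665 in^2
Flow into the rod-end port fills the annular volume.
v = Q / A

v ≈ 13.3 in/s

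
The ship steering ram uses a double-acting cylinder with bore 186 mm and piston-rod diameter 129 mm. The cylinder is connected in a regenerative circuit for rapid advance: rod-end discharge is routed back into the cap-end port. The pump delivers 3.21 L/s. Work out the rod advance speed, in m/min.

In regeneration the rod-end outflow joins the pump flow into the cap end, so the net volume the pump must supply per unit advance equals the rod cross-section area.
Rod cross-section A_rod = π/4 × (129 mm)² = 13070 mm^2
v = Q_pump / A_rod

v ≈ 14.7 m/min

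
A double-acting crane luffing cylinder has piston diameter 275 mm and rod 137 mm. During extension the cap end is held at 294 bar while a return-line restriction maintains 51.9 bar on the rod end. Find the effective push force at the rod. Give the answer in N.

F ≈ 1.51e6 N

Cap-side area A_cap = π/4 × (275 mm)² = 59400 mm^2
Rod-side annular area A_ann = π/4 × (275² − 137²) = 44650 mm^2
Net thrust = P_cap·A_cap − P_rod·A_ann = 1.746e6 N − 2.318e5 N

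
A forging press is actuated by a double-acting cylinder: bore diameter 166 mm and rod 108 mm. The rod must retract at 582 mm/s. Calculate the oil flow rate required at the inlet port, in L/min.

Q ≈ 436 L/min

Rod-side annular area A_ann = π/4 × (166² − 108²) = 12480 mm^2
Q = A × v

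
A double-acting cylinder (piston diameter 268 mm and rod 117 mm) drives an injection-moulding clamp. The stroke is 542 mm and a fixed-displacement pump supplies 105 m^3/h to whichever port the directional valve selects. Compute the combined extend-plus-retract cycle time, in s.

Cap-side area A_cap = π/4 × (268 mm)² = 56410 mm^2
Rod-side annular area A_ann = π/4 × (268² − 117²) = 45660 mm^2
t_ext = A_cap·L/Q = 1.048 s
t_ret = A_ann·L/Q = 0.8485 s
t_cycle = t_ext + t_ret

t ≈ 1.90 s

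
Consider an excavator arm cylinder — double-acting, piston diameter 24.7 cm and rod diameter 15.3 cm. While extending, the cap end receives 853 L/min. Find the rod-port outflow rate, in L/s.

Cap-side area A_cap = π/4 × (24.7 cm)² = 479.2 cm^2
Rod-side annular area A_ann = π/4 × (24.7² − 15.3²) = 295.3 cm^2
Piston speed v = Q_in/A_cap; rod-end outflow Q_out = v × A_ann = Q_in × A_ann/A_cap.

Q_out ≈ 8.76 L/s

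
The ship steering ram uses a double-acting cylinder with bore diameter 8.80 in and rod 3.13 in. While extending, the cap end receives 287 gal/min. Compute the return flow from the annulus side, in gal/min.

Cap-side area A_cap = π/4 × (8.80 in)² = 60.82 in^2
Rod-side annular area A_ann = π/4 × (8.80² − 3.13²) = 53.13 in^2
Piston speed v = Q_in/A_cap; rod-end outflow Q_out = v × A_ann = Q_in × A_ann/A_cap.

Q_out ≈ 251 gal/min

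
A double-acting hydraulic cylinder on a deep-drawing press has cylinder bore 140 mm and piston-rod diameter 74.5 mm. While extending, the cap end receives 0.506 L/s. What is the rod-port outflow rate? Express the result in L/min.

Cap-side area A_cap = π/4 × (140 mm)² = 15390 mm^2
Rod-side annular area A_ann = π/4 × (140² − 74.5²) = 11030 mm^2
Piston speed v = Q_in/A_cap; rod-end outflow Q_out = v × A_ann = Q_in × A_ann/A_cap.

Q_out ≈ 21.8 L/min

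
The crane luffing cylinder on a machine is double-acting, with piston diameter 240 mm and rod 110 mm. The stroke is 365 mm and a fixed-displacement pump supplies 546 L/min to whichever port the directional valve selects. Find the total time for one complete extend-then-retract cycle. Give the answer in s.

Cap-side area A_cap = π/4 × (240 mm)² = 45240 mm^2
Rod-side annular area A_ann = π/4 × (240² − 110²) = 35740 mm^2
t_ext = A_cap·L/Q = 1.815 s
t_ret = A_ann·L/Q = 1.433 s
t_cycle = t_ext + t_ret

t ≈ 3.25 s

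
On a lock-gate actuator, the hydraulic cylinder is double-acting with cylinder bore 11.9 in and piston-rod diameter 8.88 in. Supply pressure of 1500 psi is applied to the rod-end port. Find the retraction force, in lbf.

Rod-side annular area A_ann = π/4 × (11.9² − 8.88²) = 49.29 in^2
On retraction the pressure acts on the annular area (bore minus rod).
F = P × A_ann

F ≈ 73900 lbf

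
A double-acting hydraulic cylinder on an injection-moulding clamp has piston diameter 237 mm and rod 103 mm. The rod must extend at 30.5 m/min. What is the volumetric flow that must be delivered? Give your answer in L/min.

Cap-side area A_cap = π/4 × (237 mm)² = 44120 mm^2
Q = A × v

Q ≈ 1350 L/min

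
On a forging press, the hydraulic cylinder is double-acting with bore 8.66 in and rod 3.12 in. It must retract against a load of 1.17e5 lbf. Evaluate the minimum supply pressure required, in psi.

P ≈ 2280 psi

Rod-side annular area A_ann = π/4 × (8.66² − 3.12²) = 51.26 in^2
Retraction: pressure acts on the annular area.
P = F / A = 1.17e5 lbf / A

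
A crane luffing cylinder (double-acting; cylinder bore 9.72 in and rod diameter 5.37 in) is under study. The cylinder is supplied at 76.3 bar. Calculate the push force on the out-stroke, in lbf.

F ≈ 82100 lbf

Cap-side area A_cap = π/4 × (9.72 in)² = 74.20 in^2
F = P × A_cap = 76.3 bar × A_cap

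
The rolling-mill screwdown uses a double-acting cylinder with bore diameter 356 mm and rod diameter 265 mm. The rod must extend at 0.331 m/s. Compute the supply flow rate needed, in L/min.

Q ≈ 1980 L/min

Cap-side area A_cap = π/4 × (356 mm)² = 99540 mm^2
Q = A × v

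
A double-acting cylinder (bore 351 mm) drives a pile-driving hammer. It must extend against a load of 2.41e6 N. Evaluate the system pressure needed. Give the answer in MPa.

Cap-side area A_cap = π/4 × (351 mm)² = 96760 mm^2
P = F / A = 2.41e6 N / A

P ≈ 24.9 MPa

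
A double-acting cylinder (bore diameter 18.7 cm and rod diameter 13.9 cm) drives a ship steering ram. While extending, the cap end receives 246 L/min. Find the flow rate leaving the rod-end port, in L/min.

Q_out ≈ 110 L/min

Cap-side area A_cap = π/4 × (18.7 cm)² = 274.6 cm^2
Rod-side annular area A_ann = π/4 × (18.7² − 13.9²) = 122.9 cm^2
Piston speed v = Q_in/A_cap; rod-end outflow Q_out = v × A_ann = Q_in × A_ann/A_cap.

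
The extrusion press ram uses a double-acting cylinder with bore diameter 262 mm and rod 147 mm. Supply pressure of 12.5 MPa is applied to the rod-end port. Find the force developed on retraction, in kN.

Rod-side annular area A_ann = π/4 × (262² − 147²) = 36940 mm^2
On retraction the pressure acts on the annular area (bore minus rod).
F = P × A_ann

F ≈ 462 kN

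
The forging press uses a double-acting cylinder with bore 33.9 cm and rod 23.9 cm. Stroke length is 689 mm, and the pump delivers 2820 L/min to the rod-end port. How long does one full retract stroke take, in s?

Rod-side annular area A_ann = π/4 × (33.9² − 23.9²) = 454.0 cm^2
Swept volume V = A × L; t = V / Q = A·L / Q

t ≈ 0.665 s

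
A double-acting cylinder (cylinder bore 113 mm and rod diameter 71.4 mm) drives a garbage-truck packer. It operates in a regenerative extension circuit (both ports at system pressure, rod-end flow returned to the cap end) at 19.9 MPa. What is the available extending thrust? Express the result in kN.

F ≈ 79.7 kN

With equal pressure on both faces, forces on the annular region cancel; the net push is pressure × rod cross-section.
Rod cross-section A_rod = π/4 × (71.4 mm)² = 4004 mm^2
F = P × A_rod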